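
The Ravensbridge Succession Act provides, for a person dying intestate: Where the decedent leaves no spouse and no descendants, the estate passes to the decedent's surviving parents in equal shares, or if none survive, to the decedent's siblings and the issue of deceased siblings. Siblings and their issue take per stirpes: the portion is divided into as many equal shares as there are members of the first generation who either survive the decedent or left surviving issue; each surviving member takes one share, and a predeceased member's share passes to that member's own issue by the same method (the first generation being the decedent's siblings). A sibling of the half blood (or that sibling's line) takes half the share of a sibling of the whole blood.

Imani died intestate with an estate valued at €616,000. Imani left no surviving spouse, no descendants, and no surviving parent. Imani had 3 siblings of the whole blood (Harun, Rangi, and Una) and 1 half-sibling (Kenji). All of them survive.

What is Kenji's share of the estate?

Kenji receives €88,000.

The entire €616,000 passes to the siblings and their issue.
Counting each half-blood sibling's line as half a unit, there are 7/2 units in €616,000, so one unit is €176,000. Whole-blood lines (Harun, Rangi, and Una) take €176,000 each; half-blood lines (Kenji) take €88,000 each.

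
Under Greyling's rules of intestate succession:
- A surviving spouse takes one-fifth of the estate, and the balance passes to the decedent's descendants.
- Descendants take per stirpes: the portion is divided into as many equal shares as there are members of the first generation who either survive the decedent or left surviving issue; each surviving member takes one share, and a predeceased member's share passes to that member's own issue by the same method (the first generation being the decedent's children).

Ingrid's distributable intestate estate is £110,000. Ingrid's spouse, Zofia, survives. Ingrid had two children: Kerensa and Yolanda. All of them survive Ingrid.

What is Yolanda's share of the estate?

Yolanda receives £44,000.

Zofia takes one-fifth of £110,000 = £22,000. The remaining £88,000 passes to the descendants.
The descendants' portion (£88,000) is divided into 2 shares of £44,000: Kerensa and Yolanda each take £44,000.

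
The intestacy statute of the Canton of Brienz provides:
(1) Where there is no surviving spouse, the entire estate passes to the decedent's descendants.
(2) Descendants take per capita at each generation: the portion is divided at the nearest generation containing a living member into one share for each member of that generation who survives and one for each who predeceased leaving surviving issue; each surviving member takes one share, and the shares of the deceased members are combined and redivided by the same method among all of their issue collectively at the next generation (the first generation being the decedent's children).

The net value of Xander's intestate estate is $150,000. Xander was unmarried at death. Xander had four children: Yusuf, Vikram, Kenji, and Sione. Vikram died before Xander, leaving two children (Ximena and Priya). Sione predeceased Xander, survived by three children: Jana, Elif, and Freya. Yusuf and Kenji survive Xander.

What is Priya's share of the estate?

Priya receives $15,000.

The entire $150,000 passes to the descendants.
That amount ($150,000) is divided at the children's generation into 4 shares of $37,500. Yusuf and Kenji each take $37,500. The 2 shares of the deceased (Vikram and Sione) are combined into a pool of $75,000.
That pool ($75,000) is divided at the grandchildren's generation equally among Ximena, Priya, Jana, Elif, and Freya: $15,000 each.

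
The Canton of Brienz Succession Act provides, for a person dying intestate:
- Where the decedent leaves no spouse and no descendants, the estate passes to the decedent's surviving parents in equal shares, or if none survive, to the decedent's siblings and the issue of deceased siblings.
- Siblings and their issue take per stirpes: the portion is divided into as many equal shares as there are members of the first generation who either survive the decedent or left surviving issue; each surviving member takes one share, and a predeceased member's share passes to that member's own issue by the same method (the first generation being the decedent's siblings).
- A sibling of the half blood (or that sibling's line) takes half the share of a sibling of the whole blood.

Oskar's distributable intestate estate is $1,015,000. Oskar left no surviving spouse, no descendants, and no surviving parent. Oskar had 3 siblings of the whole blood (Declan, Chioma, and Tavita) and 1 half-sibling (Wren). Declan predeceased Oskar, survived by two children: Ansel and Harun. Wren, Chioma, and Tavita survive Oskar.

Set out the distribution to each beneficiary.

The entire $1,015,000 passes to the siblings and their issue.
Counting each half-blood sibling's line as half a unit, there are 7/2 units in $1,015,000, so one unit is $290,000. Whole-blood lines (Declan, Chioma, and Tavita) take $290,000 each; half-blood lines (Wren) take $145,000 each.
Declan's share ($290,000) is divided into 2 shares of $145,000: Ansel and Harun each take $145,000.

Ansel: $145,000; Harun: $145,000; Wren: $145,000; Chioma: $290,000; Tavita: $290,000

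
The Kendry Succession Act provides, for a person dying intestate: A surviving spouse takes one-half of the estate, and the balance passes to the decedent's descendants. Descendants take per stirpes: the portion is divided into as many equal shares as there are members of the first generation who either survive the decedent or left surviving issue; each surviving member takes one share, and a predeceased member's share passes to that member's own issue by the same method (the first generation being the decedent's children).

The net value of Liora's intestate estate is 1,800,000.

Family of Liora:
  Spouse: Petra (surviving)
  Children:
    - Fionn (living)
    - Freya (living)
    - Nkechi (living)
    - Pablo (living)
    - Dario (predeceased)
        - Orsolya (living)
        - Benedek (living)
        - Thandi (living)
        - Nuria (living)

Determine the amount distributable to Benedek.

Benedek receives 45,000.

Petra takes one-half of 1,800,000 = 900,000. The remaining 900,000 passes to the descendants.
The descendants' portion (900,000) is divided into 5 shares of 180,000: Fionn, Freya, Nkechi, and Pablo each take 180,000; Dario's 180,000 share passes to Dario's issue.
Dario's share (180,000) is divided into 4 shares of 45,000: Orsolya, Benedek, Thandi, and Nuria each take 45,000.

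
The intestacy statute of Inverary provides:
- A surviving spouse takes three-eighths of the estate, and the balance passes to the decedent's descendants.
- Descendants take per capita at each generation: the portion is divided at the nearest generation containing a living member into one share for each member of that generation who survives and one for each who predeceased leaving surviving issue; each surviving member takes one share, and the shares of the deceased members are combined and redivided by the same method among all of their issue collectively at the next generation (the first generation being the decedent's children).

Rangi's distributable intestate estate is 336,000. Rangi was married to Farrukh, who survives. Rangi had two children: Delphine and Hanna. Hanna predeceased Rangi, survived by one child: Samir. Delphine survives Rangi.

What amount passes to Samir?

Farrukh takes three-eighths of 336,000 = 126,000. The remaining 210,000 passes to the descendants.
The descendants' portion (210,000) is divided at the children's generation into 2 shares of 105,000. Delphine takes 105,000. The remaining share for the deceased Hanna (105,000) is carried to the next generation.
That pool (105,000) passes entirely to Samir, the sole taker at the grandchildren's generation.

Samir receives 105,000.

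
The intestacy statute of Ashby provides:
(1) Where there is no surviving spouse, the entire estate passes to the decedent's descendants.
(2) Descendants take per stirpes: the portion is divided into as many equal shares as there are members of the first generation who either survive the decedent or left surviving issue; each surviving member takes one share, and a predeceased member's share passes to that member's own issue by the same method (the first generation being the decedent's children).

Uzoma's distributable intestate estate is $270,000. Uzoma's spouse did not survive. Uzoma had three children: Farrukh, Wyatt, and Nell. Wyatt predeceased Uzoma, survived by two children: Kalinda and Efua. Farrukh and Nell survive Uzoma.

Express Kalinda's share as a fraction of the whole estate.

The entire $270,000 passes to the descendants.
That amount ($270,000) is divided into 3 shares of $90,000: Farrukh and Nell each take $90,000; Wyatt's $90,000 share passes to Wyatt's issue.
Wyatt's share ($90,000) is divided into 2 shares of $45,000: Kalinda and Efua each take $45,000.

Kalinda receives 1/6 of the estate.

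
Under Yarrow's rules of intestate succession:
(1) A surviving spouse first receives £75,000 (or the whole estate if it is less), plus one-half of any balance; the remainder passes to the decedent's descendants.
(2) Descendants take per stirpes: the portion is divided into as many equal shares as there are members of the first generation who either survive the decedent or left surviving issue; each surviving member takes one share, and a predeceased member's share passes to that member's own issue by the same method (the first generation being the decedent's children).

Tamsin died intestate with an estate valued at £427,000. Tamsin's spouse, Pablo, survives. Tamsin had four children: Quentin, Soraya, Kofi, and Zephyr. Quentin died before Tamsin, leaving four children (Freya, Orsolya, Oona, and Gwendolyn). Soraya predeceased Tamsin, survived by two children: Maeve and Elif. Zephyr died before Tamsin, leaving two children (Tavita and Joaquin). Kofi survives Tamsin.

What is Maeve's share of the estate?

Maeve receives £22,000.

Pablo first takes £75,000, leaving a balance of £352,000. Pablo then takes one-half of the balance (£176,000), for a total of £251,000. The remaining £176,000 passes to the descendants.
The descendants' portion (£176,000) is divided into 4 shares of £44,000: Kofi takes £44,000; Quentin's £44,000 share passes to Quentin's issue; Soraya's £44,000 share passes to Soraya's issue; Zephyr's £44,000 share passes to Zephyr's issue.
Quentin's share (£44,000) is divided into 4 shares of £11,000: Freya, Orsolya, Oona, and Gwendolyn each take £11,000.
Soraya's share (£44,000) is divided into 2 shares of £22,000: Maeve and Elif each take £22,000.
Zephyr's share (£44,000) is divided into 2 shares of £22,000: Tavita and Joaquin each take £22,000.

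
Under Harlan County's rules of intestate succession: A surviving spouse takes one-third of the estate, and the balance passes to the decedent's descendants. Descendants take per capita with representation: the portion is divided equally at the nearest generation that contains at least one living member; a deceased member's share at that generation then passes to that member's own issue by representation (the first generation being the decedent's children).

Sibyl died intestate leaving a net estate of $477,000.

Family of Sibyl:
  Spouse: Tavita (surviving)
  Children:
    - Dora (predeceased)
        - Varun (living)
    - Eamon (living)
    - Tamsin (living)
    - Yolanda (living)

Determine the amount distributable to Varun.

Varun receives $79,500.

Tavita takes one-third of $477,000 = $159,000. The remaining $318,000 passes to the descendants.
The descendants' portion ($318,000) is divided into 4 shares of $79,500: Eamon, Tamsin, and Yolanda each take $79,500; Dora's $79,500 share passes to Dora's issue.
Dora's share ($79,500) passes entirely to Varun.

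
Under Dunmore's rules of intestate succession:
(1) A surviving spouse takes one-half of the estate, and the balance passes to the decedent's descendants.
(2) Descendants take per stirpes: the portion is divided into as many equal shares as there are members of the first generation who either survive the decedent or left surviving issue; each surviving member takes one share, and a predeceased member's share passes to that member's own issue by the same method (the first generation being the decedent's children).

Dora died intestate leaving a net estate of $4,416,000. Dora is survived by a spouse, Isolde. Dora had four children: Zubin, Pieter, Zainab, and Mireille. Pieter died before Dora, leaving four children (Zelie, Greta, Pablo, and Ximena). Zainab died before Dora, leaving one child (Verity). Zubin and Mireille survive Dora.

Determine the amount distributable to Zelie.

Isolde takes one-half of $4,416,000 = $2,208,000. The remaining $2,208,000 passes to the descendants.
The descendants' portion ($2,208,000) is divided into 4 shares of $552,000: Zubin and Mireille each take $552,000; Pieter's $552,000 share passes to Pieter's issue; Zainab's $552,000 share passes to Zainab's issue.
Pieter's share ($552,000) is divided into 4 shares of $138,000: Zelie, Greta, Pablo, and Ximena each take $138,000.
Zainab's share ($552,000) passes entirely to Verity.

Zelie receives $138,000.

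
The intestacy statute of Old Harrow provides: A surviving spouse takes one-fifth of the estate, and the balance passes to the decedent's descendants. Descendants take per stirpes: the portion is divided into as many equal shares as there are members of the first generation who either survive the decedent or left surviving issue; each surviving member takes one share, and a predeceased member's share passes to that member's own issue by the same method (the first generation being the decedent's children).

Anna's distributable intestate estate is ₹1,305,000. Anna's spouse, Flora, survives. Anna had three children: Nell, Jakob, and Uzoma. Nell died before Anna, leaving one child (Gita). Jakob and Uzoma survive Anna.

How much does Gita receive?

Gita receives ₹348,000.

Flora takes one-fifth of ₹1,305,000 = ₹261,000. The remaining ₹1,044,000 passes to the descendants.
The descendants' portion (₹1,044,000) is divided into 3 shares of ₹348,000: Jakob and Uzoma each take ₹348,000; Nell's ₹348,000 share passes to Nell's issue.
Nell's share (₹348,000) passes entirely to Gita.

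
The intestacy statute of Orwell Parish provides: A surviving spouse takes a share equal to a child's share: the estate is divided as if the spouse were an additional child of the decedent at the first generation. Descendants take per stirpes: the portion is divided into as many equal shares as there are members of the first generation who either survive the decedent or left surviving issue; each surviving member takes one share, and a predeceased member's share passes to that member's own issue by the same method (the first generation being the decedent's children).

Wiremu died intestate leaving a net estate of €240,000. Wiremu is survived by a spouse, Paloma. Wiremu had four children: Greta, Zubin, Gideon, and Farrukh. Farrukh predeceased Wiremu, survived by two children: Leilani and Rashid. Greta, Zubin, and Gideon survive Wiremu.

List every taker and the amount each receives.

Paloma: €48,000; Greta: €48,000; Zubin: €48,000; Gideon: €48,000; Leilani: €24,000; Rashid: €24,000

The spouse counts as an additional share at the children's level, so there are 5 primary shares of €48,000. Paloma takes one such share (€48,000).
The children's combined portion (€192,000) is divided into 4 shares of €48,000: Greta, Zubin, and Gideon each take €48,000; Farrukh's €48,000 share passes to Farrukh's issue.
Farrukh's share (€48,000) is divided into 2 shares of €24,000: Leilani and Rashid each take €24,000.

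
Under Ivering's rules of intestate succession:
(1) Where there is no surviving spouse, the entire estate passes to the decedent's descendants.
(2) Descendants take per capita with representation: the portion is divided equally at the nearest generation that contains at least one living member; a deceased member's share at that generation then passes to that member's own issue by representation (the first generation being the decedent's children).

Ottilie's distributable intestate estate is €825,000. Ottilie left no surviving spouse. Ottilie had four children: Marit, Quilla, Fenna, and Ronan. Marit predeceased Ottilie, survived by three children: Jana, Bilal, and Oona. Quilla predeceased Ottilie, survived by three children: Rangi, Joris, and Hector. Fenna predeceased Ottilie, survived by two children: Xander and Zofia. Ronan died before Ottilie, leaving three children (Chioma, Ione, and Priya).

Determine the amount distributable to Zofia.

Zofia receives €75,000.

The entire €825,000 passes to the descendants.
No child survives, so the initial division is made at the grandchildren's generation.
That amount (€825,000) is divided into 11 shares of €75,000: Jana, Bilal, Oona, Rangi, Joris, Hector, Xander, Zofia, Chioma, Ione, and Priya each take €75,000.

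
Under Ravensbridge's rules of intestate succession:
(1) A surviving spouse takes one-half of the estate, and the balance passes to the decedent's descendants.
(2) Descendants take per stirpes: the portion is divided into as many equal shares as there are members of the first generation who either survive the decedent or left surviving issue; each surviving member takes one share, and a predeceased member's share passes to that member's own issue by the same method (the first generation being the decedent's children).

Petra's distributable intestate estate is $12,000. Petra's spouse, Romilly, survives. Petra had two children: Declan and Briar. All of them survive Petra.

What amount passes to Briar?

Romilly takes one-half of $12,000 = $6,000. The remaining $6,000 passes to the descendants.
The descendants' portion ($6,000) is divided into 2 shares of $3,000: Declan and Briar each take $3,000.

Briar receives $3,000.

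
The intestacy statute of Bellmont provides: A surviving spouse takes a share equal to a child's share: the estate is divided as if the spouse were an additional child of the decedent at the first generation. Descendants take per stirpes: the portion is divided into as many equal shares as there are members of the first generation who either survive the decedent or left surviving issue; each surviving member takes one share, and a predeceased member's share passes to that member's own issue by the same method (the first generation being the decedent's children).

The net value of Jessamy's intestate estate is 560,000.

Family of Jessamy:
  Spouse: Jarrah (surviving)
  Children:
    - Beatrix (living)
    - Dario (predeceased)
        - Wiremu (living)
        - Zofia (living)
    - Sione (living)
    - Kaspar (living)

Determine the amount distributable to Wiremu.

The spouse counts as an additional share at the children's level, so there are 5 primary shares of 112,000. Jarrah takes one such share (112,000).
The children's combined portion (448,000) is divided into 4 shares of 112,000: Beatrix, Sione, and Kaspar each take 112,000; Dario's 112,000 share passes to Dario's issue.
Dario's share (112,000) is divided into 2 shares of 56,000: Wiremu and Zofia each take 56,000.

Wiremu receives 56,000.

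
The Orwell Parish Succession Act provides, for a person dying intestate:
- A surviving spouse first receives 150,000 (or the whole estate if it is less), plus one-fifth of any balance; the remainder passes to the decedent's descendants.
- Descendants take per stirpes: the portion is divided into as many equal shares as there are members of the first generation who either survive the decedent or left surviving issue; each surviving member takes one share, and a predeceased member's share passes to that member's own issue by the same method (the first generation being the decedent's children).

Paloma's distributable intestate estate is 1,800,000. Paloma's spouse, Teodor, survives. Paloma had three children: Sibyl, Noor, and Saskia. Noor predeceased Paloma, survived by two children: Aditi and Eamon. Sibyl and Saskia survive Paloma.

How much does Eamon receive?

Eamon receives 220,000.

Teodor first takes 150,000, leaving a balance of 1,650,000. Teodor then takes one-fifth of the balance (330,000), for a total of 480,000. The remaining 1,320,000 passes to the descendants.
The descendants' portion (1,320,000) is divided into 3 shares of 440,000: Sibyl and Saskia each take 440,000; Noor's 440,000 share passes to Noor's issue.
Noor's share (440,000) is divided into 2 shares of 220,000: Aditi and Eamon each take 220,000.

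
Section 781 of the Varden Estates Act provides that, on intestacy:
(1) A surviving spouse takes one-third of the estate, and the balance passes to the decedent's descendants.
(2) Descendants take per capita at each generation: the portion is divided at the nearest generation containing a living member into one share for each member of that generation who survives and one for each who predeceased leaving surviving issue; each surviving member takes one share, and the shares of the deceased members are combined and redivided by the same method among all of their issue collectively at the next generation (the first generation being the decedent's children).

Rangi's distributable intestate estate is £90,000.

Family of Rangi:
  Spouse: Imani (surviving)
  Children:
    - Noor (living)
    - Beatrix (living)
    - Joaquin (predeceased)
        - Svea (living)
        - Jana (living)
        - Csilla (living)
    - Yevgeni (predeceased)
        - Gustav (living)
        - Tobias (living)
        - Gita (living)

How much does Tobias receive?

Imani takes one-third of £90,000 = £30,000. The remaining £60,000 passes to the descendants.
The descendants' portion (£60,000) is divided at the children's generation into 4 shares of £15,000. Noor and Beatrix each take £15,000. The 2 shares of the deceased (Joaquin and Yevgeni) are combined into a pool of £30,000.
That pool (£30,000) is divided at the grandchildren's generation equally among Svea, Jana, Csilla, Gustav, Tobias, and Gita: £5,000 each.

Tobias receives £5,000.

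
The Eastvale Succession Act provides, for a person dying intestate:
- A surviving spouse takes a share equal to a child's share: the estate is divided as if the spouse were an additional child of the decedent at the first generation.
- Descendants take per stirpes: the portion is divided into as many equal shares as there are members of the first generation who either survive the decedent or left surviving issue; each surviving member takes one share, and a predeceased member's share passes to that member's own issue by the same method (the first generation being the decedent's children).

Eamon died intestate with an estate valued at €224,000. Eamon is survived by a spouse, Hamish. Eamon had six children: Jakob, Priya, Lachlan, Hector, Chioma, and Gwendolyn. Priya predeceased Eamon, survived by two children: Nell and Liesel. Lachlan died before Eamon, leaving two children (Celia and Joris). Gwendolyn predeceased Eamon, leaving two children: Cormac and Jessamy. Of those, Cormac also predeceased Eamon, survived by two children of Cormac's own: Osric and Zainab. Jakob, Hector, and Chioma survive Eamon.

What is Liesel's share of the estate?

Liesel receives €16,000.

The spouse counts as an additional share at the children's level, so there are 7 primary shares of €32,000. Hamish takes one such share (€32,000).
The children's combined portion (€192,000) is divided into 6 shares of €32,000: Jakob, Hector, and Chioma each take €32,000; Priya's €32,000 share passes to Priya's issue; Lachlan's €32,000 share passes to Lachlan's issue; Gwendolyn's €32,000 share passes to Gwendolyn's issue.
Priya's share (€32,000) is divided into 2 shares of €16,000: Nell and Liesel each take €16,000.
Lachlan's share (€32,000) is divided into 2 shares of €16,000: Celia and Joris each take €16,000.
Gwendolyn's share (€32,000) is divided into 2 shares of €16,000: Jessamy takes €16,000; Cormac's €16,000 share passes to Cormac's issue.
Cormac's share (€16,000) is divided into 2 shares of €8,000: Osric and Zainab each take €8,000.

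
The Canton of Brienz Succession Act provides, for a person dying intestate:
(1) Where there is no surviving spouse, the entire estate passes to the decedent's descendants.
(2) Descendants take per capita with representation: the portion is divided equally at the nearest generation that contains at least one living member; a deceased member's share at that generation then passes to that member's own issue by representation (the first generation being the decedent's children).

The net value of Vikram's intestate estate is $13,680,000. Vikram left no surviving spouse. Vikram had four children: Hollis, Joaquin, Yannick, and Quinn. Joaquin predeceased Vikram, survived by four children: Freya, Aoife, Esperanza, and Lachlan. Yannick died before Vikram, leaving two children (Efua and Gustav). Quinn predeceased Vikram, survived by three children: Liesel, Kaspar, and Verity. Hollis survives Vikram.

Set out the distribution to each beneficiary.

The entire $13,680,000 passes to the descendants.
That amount ($13,680,000) is divided into 4 shares of $3,420,000: Hollis takes $3,420,000; Joaquin's $3,420,000 share passes to Joaquin's issue; Yannick's $3,420,000 share passes to Yannick's issue; Quinn's $3,420,000 share passes to Quinn's issue.
Joaquin's share ($3,420,000) is divided into 4 shares of $855,000: Freya, Aoife, Esperanza, and Lachlan each take $855,000.
Yannick's share ($3,420,000) is divided into 2 shares of $1,710,000: Efua and Gustav each take $1,710,000.
Quinn's share ($3,420,000) is divided into 3 shares of $1,140,000: Liesel, Kaspar, and Verity each take $1,140,000.

Hollis: $3,420,000; Freya: $855,000; Aoife: $855,000; Esperanza: $855,000; Lachlan: $855,000; Efua: $1,710,000; Gustav: $1,710,000; Liesel: $1,140,000; Kaspar: $1,140,000; Verity: $1,140,000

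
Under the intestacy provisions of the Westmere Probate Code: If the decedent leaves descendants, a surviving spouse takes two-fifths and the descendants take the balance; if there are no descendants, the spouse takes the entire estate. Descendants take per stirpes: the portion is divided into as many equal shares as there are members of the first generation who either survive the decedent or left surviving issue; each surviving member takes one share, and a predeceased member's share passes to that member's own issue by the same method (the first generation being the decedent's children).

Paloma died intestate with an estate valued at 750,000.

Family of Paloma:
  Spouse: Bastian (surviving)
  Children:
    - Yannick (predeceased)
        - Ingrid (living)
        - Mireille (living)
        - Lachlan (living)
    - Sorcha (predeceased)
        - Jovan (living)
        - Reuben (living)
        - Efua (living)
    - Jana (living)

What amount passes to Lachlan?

Bastian takes two-fifths of 750,000 = 300,000. The remaining 450,000 passes to the descendants.
The descendants' portion (450,000) is divided into 3 shares of 150,000: Jana takes 150,000; Yannick's 150,000 share passes to Yannick's issue; Sorcha's 150,000 share passes to Sorcha's issue.
Yannick's share (150,000) is divided into 3 shares of 50,000: Ingrid, Mireille, and Lachlan each take 50,000.
Sorcha's share (150,000) is divided into 3 shares of 50,000: Jovan, Reuben, and Efua each take 50,000.

Lachlan receives 50,000.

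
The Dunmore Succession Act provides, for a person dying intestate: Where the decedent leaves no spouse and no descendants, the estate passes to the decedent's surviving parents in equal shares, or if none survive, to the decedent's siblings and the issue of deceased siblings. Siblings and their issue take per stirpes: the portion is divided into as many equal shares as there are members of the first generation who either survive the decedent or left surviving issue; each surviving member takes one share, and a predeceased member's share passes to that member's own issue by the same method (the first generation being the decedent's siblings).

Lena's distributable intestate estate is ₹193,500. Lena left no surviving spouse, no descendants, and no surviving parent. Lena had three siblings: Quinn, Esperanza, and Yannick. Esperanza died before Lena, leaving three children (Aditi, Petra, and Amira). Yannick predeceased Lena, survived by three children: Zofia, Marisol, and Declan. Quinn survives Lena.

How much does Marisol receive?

Marisol receives ₹21,500.

The entire ₹193,500 passes to the siblings and their issue.
That amount (₹193,500) is divided into 3 shares of ₹64,500: Quinn takes ₹64,500; Esperanza's ₹64,500 share passes to Esperanza's issue; Yannick's ₹64,500 share passes to Yannick's issue.
Esperanza's share (₹64,500) is divided into 3 shares of ₹21,500: Aditi, Petra, and Amira each take ₹21,500.
Yannick's share (₹64,500) is divided into 3 shares of ₹21,500: Zofia, Marisol, and Declan each take ₹21,500.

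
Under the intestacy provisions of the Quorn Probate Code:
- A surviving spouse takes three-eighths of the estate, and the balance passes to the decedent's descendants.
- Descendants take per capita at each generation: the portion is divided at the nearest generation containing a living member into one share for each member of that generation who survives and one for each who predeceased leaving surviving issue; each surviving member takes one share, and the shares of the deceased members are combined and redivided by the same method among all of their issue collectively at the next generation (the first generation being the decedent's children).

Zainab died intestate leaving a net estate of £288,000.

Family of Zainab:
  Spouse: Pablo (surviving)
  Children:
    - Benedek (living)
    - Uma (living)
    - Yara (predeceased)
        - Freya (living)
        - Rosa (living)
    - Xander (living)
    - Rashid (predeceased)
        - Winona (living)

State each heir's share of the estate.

Pablo: £108,000; Benedek: £36,000; Uma: £36,000; Freya: £24,000; Rosa: £24,000; Xander: £36,000; Winona: £24,000

Pablo takes three-eighths of £288,000 = £108,000. The remaining £180,000 passes to the descendants.
The descendants' portion (£180,000) is divided at the children's generation into 5 shares of £36,000. Benedek, Uma, and Xander each take £36,000. The 2 shares of the deceased (Yara and Rashid) are combined into a pool of £72,000.
That pool (£72,000) is divided at the grandchildren's generation equally among Freya, Rosa, and Winona: £24,000 each.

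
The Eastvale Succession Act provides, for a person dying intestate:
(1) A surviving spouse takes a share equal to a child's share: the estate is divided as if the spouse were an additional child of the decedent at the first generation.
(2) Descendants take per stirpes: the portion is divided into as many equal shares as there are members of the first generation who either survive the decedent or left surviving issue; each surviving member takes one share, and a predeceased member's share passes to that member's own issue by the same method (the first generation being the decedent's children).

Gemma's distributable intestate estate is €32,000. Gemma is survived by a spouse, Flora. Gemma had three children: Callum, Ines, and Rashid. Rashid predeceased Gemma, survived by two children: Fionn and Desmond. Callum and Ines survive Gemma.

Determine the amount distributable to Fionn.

The spouse counts as an additional share at the children's level, so there are 4 primary shares of €8,000. Flora takes one such share (€8,000).
The children's combined portion (€24,000) is divided into 3 shares of €8,000: Callum and Ines each take €8,000; Rashid's €8,000 share passes to Rashid's issue.
Rashid's share (€8,000) is divided into 2 shares of €4,000: Fionn and Desmond each take €4,000.

Fionn receives €4,000.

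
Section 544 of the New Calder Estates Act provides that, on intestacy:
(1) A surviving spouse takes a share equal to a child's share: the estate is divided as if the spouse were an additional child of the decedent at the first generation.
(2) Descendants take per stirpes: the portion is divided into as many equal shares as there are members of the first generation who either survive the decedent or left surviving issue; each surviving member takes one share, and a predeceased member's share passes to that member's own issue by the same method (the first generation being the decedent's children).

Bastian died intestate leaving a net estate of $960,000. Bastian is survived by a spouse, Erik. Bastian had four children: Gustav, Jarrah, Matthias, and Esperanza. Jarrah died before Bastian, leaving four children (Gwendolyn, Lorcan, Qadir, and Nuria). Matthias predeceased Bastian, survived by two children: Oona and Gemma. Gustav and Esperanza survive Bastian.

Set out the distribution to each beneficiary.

Erik: $192,000; Gustav: $192,000; Gwendolyn: $48,000; Lorcan: $48,000; Qadir: $48,000; Nuria: $48,000; Oona: $96,000; Gemma: $96,000; Esperanza: $192,000

The spouse counts as an additional share at the children's level, so there are 5 primary shares of $192,000. Erik takes one such share ($192,000).
The children's combined portion ($768,000) is divided into 4 shares of $192,000: Gustav and Esperanza each take $192,000; Jarrah's $192,000 share passes to Jarrah's issue; Matthias's $192,000 share passes to Matthias's issue.
Jarrah's share ($192,000) is divided into 4 shares of $48,000: Gwendolyn, Lorcan, Qadir, and Nuria each take $48,000.
Matthias's share ($192,000) is divided into 2 shares of $96,000: Oona and Gemma each take $96,000.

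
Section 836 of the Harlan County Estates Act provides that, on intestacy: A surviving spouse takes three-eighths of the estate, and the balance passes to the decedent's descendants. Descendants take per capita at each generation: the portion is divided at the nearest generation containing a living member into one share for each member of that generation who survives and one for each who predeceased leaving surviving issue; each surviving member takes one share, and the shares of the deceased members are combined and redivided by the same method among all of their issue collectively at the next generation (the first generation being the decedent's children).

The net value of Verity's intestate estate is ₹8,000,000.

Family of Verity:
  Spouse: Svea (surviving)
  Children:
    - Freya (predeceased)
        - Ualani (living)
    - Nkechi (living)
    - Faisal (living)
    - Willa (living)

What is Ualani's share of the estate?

Ualani receives ₹1,250,000.

Svea takes three-eighths of ₹8,000,000 = ₹3,000,000. The remaining ₹5,000,000 passes to the descendants.
The descendants' portion (₹5,000,000) is divided at the children's generation into 4 shares of ₹1,250,000. Nkechi, Faisal, and Willa each take ₹1,250,000. The remaining share for the deceased Freya (₹1,250,000) is carried to the next generation.
That pool (₹1,250,000) passes entirely to Ualani, the sole taker at the grandchildren's generation.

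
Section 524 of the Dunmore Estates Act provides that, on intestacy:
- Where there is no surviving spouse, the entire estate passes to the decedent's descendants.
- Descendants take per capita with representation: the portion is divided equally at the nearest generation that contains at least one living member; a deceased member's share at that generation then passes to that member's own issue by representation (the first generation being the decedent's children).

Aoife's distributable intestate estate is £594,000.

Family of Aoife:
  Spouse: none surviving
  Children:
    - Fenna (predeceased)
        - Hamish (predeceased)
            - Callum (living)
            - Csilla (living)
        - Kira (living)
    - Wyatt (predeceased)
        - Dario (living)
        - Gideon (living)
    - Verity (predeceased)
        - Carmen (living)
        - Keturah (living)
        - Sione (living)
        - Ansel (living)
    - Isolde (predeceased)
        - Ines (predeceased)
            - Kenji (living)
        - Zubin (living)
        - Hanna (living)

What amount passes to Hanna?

The entire £594,000 passes to the descendants.
No child survives, so the initial division is made at the grandchildren's generation.
That amount (£594,000) is divided into 11 shares of £54,000: Kira, Dario, Gideon, Carmen, Keturah, Sione, Ansel, Zubin, and Hanna each take £54,000; Hamish's £54,000 share passes to Hamish's issue; Ines's £54,000 share passes to Ines's issue.
Hamish's share (£54,000) is divided into 2 shares of £27,000: Callum and Csilla each take £27,000.
Ines's share (£54,000) passes entirely to Kenji.

Hanna receives £54,000.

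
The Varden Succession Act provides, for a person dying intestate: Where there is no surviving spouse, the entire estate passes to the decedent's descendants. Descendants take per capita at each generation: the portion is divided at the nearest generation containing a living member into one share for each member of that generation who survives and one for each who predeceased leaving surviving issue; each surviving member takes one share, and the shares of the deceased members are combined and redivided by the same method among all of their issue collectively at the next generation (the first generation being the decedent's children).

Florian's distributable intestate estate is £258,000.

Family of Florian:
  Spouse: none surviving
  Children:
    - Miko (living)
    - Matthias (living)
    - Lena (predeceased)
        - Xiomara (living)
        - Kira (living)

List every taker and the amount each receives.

The entire £258,000 passes to the descendants.
That amount (£258,000) is divided at the children's generation into 3 shares of £86,000. Miko and Matthias each take £86,000. The remaining share for the deceased Lena (£86,000) is carried to the next generation.
That pool (£86,000) is divided at the grandchildren's generation equally among Xiomara and Kira: £43,000 each.

Miko: £86,000; Matthias: £86,000; Xiomara: £43,000; Kira: £43,000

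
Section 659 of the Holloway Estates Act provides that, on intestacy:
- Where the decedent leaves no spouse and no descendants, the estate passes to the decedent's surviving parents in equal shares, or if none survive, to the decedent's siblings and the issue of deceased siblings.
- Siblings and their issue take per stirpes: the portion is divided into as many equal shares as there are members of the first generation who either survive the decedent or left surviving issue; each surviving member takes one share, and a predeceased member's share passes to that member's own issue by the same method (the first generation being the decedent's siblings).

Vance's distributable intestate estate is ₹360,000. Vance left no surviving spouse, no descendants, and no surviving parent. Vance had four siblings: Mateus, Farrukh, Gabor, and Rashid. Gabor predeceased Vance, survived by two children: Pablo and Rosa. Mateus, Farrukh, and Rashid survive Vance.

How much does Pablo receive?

Pablo receives ₹45,000.

The entire ₹360,000 passes to the siblings and their issue.
That amount (₹360,000) is divided into 4 shares of ₹90,000: Mateus, Farrukh, and Rashid each take ₹90,000; Gabor's ₹90,000 share passes to Gabor's issue.
Gabor's share (₹90,000) is divided into 2 shares of ₹45,000: Pablo and Rosa each take ₹45,000.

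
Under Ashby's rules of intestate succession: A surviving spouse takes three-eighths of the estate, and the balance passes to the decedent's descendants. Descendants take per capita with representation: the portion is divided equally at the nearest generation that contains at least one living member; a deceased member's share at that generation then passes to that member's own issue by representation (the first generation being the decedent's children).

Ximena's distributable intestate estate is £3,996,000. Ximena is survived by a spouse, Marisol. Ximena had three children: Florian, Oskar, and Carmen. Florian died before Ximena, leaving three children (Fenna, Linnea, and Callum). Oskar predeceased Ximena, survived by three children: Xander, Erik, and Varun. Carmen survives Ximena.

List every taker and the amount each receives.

Marisol takes three-eighths of £3,996,000 = £1,498,500. The remaining £2,497,500 passes to the descendants.
The descendants' portion (£2,497,500) is divided into 3 shares of £832,500: Carmen takes £832,500; Florian's £832,500 share passes to Florian's issue; Oskar's £832,500 share passes to Oskar's issue.
Florian's share (£832,500) is divided into 3 shares of £277,500: Fenna, Linnea, and Callum each take £277,500.
Oskar's share (£832,500) is divided into 3 shares of £277,500: Xander, Erik, and Varun each take £277,500.

Marisol: £1,498,500; Fenna: £277,500; Linnea: £277,500; Callum: £277,500; Xander: £277,500; Erik: £277,500; Varun: £277,500; Carmen: £832,500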